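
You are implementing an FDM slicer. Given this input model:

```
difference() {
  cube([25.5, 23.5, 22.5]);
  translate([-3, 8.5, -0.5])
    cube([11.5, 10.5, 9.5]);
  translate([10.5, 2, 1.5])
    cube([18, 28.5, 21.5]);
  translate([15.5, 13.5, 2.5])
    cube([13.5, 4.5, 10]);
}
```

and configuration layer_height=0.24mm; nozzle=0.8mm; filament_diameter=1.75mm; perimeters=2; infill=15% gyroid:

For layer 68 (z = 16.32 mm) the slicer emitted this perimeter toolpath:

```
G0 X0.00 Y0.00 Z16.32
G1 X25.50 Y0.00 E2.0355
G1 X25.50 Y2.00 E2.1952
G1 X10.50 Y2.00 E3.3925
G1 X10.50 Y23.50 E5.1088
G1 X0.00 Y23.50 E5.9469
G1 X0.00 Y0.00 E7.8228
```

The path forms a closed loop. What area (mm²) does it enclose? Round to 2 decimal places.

276.75 mm²

Apply the shoelace formula to the sequence of (X, Y) vertices; enclosed area = 276.75 mm².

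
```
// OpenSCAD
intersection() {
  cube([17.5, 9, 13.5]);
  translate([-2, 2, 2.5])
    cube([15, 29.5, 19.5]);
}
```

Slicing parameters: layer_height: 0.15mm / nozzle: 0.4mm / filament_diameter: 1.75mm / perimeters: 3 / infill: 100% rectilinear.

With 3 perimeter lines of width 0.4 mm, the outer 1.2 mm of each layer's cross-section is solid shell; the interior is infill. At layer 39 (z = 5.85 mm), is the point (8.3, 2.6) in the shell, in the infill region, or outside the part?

At z = 5.85 mm: the 17.5×9 cube contributes its full rectangle; the cube at (-2, 2) (footprint 15×29.5) is included at this height; Taking the intersection: the 15×29.5 cube at (-2, 2) partially overlaps the 17.5×9 cube; clipping to the common part keeps 91.00 mm² — 1 connected region. Overall, the cross-section is a single solid region. The nearest boundary edge runs (13.00, 2.00)→(0.00, 2.00); distance from the point to it = 0.60 mm. The point is inside the cross-section, 0.60 mm from the nearest boundary — within the 1.2 mm shell band (3 × 0.4).

shell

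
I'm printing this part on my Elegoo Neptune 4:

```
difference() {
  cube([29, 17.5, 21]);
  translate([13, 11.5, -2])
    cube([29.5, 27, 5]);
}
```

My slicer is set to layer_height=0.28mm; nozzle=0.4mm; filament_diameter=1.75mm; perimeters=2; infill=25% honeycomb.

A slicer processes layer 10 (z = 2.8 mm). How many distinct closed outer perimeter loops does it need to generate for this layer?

At z = 2.8 mm: the cube (footprint 29×17.5) is included at this height; the cube at (13, 11.5) is present — its section is the full 29.5×27 rectangle; Subtracting the remaining from the first: starting from the 29×17.5 cube, the 29.5×27 cube at (13, 11.5) partially overlaps it — only the 96.00 mm² overlap (of its 796.50 mm²) is removed, clipping the outline — 1 connected region. The result has 1 disconnected region.

1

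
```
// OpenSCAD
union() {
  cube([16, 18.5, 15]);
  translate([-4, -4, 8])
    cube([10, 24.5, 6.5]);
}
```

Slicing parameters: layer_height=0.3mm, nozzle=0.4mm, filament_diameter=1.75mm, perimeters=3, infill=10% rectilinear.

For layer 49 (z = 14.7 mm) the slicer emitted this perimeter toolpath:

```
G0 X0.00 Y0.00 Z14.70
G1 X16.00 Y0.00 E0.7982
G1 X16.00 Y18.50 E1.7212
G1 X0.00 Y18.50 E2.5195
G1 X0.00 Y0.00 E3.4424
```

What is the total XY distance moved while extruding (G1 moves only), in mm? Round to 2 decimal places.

Sum the Euclidean lengths of each G1 segment: total = 69.00 mm.

69.00 mm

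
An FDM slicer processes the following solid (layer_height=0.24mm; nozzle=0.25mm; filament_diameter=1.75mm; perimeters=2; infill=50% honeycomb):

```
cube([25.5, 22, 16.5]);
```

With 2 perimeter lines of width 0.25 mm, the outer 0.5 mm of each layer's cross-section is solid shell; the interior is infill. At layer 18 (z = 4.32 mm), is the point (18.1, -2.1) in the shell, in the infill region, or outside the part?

At z = 4.32 mm: the 25.5×22 cube contributes its full rectangle. Overall, the cross-section is a single solid region. The nearest boundary edge runs (0.00, 0.00)→(25.50, 0.00); distance from the point to it = 2.10 mm. The point is not inside any of the regions above, so it lies outside the cross-section (2.10 mm from the nearest boundary).

outside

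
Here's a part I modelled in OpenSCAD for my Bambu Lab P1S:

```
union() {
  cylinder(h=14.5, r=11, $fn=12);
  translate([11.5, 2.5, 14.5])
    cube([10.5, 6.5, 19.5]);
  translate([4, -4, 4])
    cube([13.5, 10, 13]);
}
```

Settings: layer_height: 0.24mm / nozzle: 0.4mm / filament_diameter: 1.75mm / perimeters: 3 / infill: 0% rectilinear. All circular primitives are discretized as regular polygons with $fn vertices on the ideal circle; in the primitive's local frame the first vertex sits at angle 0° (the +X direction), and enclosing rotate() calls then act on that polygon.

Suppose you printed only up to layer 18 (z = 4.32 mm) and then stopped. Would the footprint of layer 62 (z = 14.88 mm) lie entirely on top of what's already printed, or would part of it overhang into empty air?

part overhangs

Compare the two slices. At z = 4.32: the r=11 cylinder contributes a regular 12-gon of circumradius 11 (area = (12/2)·11.000²·sin(360°/12) = 363.00 mm²); the cube at (11.5, 2.5) is absent (z outside [14.5, 34]); the 13.5×10 cube at (4, -4) contributes its full rectangle (area 135.00 mm²); Merging all regions: the regions partially overlap — summed areas 498.00 mm² minus the doubly-counted overlap 62.94 mm² gives 435.06 mm² — area = 435.06 mm². At z = 14.88: the cylinder is not intersected at this z (z outside [0, 14.5]); the 10.5×6.5 cube at (11.5, 2.5) contributes its full rectangle (area 68.25 mm²); the cube at (4, -4) (footprint 13.5×10) is included at this height (area 135.00 mm²); Merging all regions: the regions partially overlap — summed areas 203.25 mm² minus the doubly-counted overlap 21.00 mm² gives 182.25 mm² — area = 182.25 mm². Checking containment: at z = 14.88 the cross-section extends beyond the z = 4.32 cross-section by about 47.25 mm².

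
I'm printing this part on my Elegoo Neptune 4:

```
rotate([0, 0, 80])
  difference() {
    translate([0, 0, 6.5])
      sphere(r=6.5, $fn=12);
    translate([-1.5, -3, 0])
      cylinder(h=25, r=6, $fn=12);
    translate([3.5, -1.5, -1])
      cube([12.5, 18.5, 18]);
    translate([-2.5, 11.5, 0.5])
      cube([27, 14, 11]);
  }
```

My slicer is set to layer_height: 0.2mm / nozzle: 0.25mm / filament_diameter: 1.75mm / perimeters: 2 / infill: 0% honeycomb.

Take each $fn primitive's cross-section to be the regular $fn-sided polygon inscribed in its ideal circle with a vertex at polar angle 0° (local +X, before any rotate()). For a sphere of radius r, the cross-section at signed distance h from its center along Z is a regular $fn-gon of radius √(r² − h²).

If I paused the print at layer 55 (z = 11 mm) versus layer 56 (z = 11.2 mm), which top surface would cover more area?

Layer 55 (z = 11): the r=6.5 sphere contributes a regular 12-gon of circumradius √(6.5²−4.5²) = 4.690 (area = (12/2)·4.690²·sin(360°/12) = 66.00 mm²); the r=6 cylinder at (-1.5, -3) gives a regular 12-gon of circumradius 6 (constant along its height) (area = (12/2)·6.000²·sin(360°/12) = 108.00 mm²); the cube at (3.5, -1.5) (footprint 12.5×18.5) is included at this height (area 231.25 mm²); the 27×14 cube at (-2.5, 11.5) contributes its full rectangle (area 378.00 mm²); After the difference (first − rest): starting from the r=6.5 sphere (66.00 mm²), the r=6 cylinder at (-1.5, -3) partially overlaps it — only the 49.83 mm² overlap (of its 108.00 mm²) is removed, clipping the outline; the 12.5×18.5 cube at (3.5, -1.5) partially overlaps it — only the 3.08 mm² overlap (of its 231.25 mm²) is removed, clipping the outline; the 27×14 cube at (-2.5, 11.5) misses the remaining region (no effect) — area = 13.09 mm²; (whole slice rotated 80° about Z — lengths, areas and connectivity unchanged). So its area = 13.09 mm². Layer 56 (z = 11.2): the r=6.5 sphere slices to a regular 12-gon of circumradius 4.490 (√(r²−h²) with h=4.7 from center) (area = (12/2)·4.490²·sin(360°/12) = 60.48 mm²); the r=6 cylinder at (-1.5, -3) contributes a regular 12-gon of circumradius 6 (area = (12/2)·6.000²·sin(360°/12) = 108.00 mm²); the 12.5×18.5 cube at (3.5, -1.5) contributes its full rectangle (area 231.25 mm²); the cube at (-2.5, 11.5) is present — its section is the full 27×14 rectangle (area 378.00 mm²); Subtracting the remaining from the first: starting from the r=6.5 sphere (60.48 mm²), the r=6 cylinder at (-1.5, -3) partially overlaps it — only the 46.93 mm² overlap (of its 108.00 mm²) is removed, clipping the outline; the 12.5×18.5 cube at (3.5, -1.5) partially overlaps it — only the 2.19 mm² overlap (of its 231.25 mm²) is removed, clipping the outline; the 27×14 cube at (-2.5, 11.5) misses the remaining region (no effect) — area = 11.36 mm²; (rotated 80° about Z; rotation is an isometry so areas/perimeters/island counts are preserved). So its area = 11.36 mm². Layer 55 is larger (13.09 vs 11.36 mm²).

layer 55 (z = 11 mm)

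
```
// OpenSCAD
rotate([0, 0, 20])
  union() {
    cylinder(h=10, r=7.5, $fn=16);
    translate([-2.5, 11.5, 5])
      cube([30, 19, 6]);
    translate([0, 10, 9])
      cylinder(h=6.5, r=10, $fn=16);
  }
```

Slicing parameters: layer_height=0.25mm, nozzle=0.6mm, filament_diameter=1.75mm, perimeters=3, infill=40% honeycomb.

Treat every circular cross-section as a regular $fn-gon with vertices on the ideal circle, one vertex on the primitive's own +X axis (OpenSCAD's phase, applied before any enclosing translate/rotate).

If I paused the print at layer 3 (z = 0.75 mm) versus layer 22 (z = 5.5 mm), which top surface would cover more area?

layer 22 (z = 5.5 mm)

Layer 3 (z = 0.75): the cylinder: section is a regular 16-gon, circumradius r=7.5 (area = (16/2)·7.500²·sin(360°/16) = 172.21 mm²); the cube at (-2.5, 11.5) is absent (z outside [5, 11]); the cylinder at (0, 10) is absent (z outside [9, 15.5]); Merging all regions: only the r=7.5 cylinder is present, so the union is just that shape — area = 172.21 mm²; (rotated 20° about Z; rotation is an isometry so areas/perimeters/island counts are preserved). So its area = 172.21 mm². Layer 22 (z = 5.5): the r=7.5 cylinder contributes a regular 16-gon of circumradius 7.5 (area = (16/2)·7.500²·sin(360°/16) = 172.21 mm²); the cube at (-2.5, 11.5) is present — its section is the full 30×19 rectangle (area 570.00 mm²); the cylinder at (0, 10) is absent (z outside [9, 15.5]); Merging all regions: the 2 present regions are separate (no shared area or edge), so areas and boundary lengths simply add and each stays a separate island — area = 742.21 mm²; (rotated 20° about Z; rotation is an isometry so areas/perimeters/island counts are preserved). So its area = 742.21 mm². Layer 22 is larger (742.21 vs 172.21 mm²).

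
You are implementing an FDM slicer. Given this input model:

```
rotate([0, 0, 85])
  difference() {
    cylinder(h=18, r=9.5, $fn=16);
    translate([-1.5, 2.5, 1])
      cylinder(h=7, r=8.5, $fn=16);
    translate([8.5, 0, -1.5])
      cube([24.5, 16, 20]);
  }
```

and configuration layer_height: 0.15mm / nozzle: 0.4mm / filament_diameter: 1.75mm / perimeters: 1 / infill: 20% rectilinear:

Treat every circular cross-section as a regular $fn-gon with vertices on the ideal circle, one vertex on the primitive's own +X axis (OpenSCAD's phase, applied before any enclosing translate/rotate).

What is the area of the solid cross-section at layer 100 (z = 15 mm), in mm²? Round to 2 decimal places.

273.92 mm²

At z = 15 mm: the cylinder: section is a regular 16-gon, circumradius r=9.5 (area = (16/2)·9.500²·sin(360°/16) = 276.30 mm²); the cylinder at (-1.5, 2.5) does not reach this height (z outside [1, 8]); the cube at (8.5, 0) is present — its section is the full 24.5×16 rectangle (area 392.00 mm²); Subtracting the remaining from the first: starting from the r=9.5 cylinder (276.30 mm²), the 24.5×16 cube at (8.5, 0) partially overlaps it — only the 2.38 mm² overlap (of its 392.00 mm²) is removed, clipping the outline — area = 273.92 mm²; (whole slice rotated 85° about Z — lengths, areas and connectivity unchanged). Overall, the cross-section is a single solid region. Net area = 273.92 mm².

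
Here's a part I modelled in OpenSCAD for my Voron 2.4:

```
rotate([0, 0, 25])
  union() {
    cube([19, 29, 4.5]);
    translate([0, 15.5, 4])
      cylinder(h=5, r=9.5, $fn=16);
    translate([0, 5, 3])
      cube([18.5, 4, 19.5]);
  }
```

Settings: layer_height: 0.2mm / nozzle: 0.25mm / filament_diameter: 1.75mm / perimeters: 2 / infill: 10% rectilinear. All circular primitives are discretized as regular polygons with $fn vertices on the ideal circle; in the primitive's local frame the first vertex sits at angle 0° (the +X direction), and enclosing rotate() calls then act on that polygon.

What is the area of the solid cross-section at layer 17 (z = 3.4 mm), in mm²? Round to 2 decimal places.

At z = 3.4 mm: the 19×29 cube contributes its full rectangle (area 551.00 mm²); the cylinder at (0, 15.5) is absent (z outside [4, 9]); the cube at (0, 5) (footprint 18.5×4) is included at this height (area 74.00 mm²); Merging all regions: the 18.5×4 cube at (0, 5) lies entirely inside the 19×29 cube, so the union is just the 19×29 cube — area = 551.00 mm²; (rotated 25° about Z; rotation is an isometry so areas/perimeters/island counts are preserved). Overall, the cross-section is a single solid region. Net area = 551.00 mm².

551.00 mm²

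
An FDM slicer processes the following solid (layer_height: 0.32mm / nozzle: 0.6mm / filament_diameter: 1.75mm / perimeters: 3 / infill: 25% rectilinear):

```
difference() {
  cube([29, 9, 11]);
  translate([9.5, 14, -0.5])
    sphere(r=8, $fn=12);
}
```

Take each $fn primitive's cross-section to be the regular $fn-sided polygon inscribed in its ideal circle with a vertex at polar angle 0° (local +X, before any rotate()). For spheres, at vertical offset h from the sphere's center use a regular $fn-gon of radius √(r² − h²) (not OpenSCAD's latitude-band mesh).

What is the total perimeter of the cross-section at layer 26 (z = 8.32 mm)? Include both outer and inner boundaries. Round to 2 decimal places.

At z = 8.32 mm: the cube is present — its section is the full 29×9 rectangle (perimeter 76.00 mm); the sphere at (9.5, 14) is not intersected at this z (|z−center|=8.820 > r=8); Taking the first minus the rest: none of the subtracted shapes is present at this height, so the 29×9 cube is unchanged — boundary = 76.00 mm. Overall, the cross-section is a single solid region. Total boundary length (outer) = 76.00 mm.

76.00 mm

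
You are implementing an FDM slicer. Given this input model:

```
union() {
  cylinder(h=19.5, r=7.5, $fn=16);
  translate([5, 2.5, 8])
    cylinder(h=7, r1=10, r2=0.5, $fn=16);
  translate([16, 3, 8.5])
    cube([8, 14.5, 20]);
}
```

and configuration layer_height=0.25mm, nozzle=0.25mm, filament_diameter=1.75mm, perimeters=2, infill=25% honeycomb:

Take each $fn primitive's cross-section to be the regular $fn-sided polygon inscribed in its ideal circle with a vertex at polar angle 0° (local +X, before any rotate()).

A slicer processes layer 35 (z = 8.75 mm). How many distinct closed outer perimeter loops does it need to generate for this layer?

2

At z = 8.75 mm: the r=7.5 cylinder gives a regular 16-gon of circumradius 7.5 (constant along its height); the cone at (5, 2.5) (r1=10→r2=0.5) has section circumradius 8.982 here — a regular 16-gon; the 8×14.5 cube at (16, 3) contributes its full rectangle; Combining (union): the regions partially overlap (shared area 117.12 mm²), so overlapping operands fuse into one piece — 2 connected regions. The result has 2 disconnected regions.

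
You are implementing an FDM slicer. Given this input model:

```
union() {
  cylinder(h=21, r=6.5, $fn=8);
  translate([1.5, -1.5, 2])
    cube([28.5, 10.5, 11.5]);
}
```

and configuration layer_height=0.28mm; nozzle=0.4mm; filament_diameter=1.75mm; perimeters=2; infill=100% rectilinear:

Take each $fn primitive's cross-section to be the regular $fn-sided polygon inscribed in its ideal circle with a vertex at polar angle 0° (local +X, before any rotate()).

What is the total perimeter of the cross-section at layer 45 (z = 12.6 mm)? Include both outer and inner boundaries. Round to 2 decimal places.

At z = 12.6 mm: the r=6.5 cylinder gives a regular 8-gon of circumradius 6.5 (constant along its height) (perimeter = 2·8·6.500·sin(180°/8) = 39.80 mm); the cube at (1.5, -1.5) is present — its section is the full 28.5×10.5 rectangle (perimeter 78.00 mm); Merging all regions: the regions partially overlap (shared area 27.63 mm²), so the edge portions inside another operand are dropped and the merged outline is re-measured after clipping — boundary = 96.09 mm. Overall, the cross-section is a single solid region. Total boundary length (outer) = 96.09 mm.

96.09 mm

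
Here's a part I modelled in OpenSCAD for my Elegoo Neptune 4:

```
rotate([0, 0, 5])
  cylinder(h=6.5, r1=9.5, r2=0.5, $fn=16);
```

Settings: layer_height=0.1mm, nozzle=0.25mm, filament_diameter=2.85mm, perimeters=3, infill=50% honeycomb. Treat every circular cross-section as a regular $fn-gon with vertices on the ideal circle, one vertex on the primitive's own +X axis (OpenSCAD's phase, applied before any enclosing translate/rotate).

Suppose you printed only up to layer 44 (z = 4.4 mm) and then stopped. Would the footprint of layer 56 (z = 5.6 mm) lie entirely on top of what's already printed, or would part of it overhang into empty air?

entirely on top

Compare the two slices. At z = 4.4: the cone: at t=0.677 of its height the radius interpolates to r₁+(r₂−r₁)t = 3.408, giving a regular 16-gon of that circumradius (area = (16/2)·3.408²·sin(360°/16) = 35.55 mm²); (whole slice rotated 5° about Z — lengths, areas and connectivity unchanged). At z = 5.6: the cone: at t=0.862 of its height the radius interpolates to r₁+(r₂−r₁)t = 1.746, giving a regular 16-gon of that circumradius (area = (16/2)·1.746²·sin(360°/16) = 9.33 mm²); (whole slice rotated 5° about Z — lengths, areas and connectivity unchanged). Checking containment: the cross-section at z = 5.6 is a subset of the cross-section at z = 4.4.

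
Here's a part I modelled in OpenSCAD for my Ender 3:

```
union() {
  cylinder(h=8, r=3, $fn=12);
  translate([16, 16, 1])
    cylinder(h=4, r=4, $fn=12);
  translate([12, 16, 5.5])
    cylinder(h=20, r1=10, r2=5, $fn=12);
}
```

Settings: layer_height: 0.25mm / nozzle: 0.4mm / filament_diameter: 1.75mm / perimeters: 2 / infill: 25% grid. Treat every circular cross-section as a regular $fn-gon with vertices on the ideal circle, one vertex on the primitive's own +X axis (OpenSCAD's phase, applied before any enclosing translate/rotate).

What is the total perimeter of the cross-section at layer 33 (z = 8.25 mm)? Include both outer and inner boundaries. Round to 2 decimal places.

57.85 mm

At z = 8.25 mm: the cylinder is not intersected at this z (z outside [0, 8]); the cylinder at (16, 16) does not reach this height (z outside [1, 5]); the cone at (12, 16) contributes a regular 12-gon of circumradius 9.312 (interpolated between r1=10 and r2=5 at t=0.138) (perimeter = 2·12·9.312·sin(180°/12) = 57.85 mm); Merging all regions: only the cone at (12, 16) is present, so the union is just that shape — boundary = 57.85 mm. Overall, the cross-section is a single solid region. Total boundary length (outer) = 57.85 mm.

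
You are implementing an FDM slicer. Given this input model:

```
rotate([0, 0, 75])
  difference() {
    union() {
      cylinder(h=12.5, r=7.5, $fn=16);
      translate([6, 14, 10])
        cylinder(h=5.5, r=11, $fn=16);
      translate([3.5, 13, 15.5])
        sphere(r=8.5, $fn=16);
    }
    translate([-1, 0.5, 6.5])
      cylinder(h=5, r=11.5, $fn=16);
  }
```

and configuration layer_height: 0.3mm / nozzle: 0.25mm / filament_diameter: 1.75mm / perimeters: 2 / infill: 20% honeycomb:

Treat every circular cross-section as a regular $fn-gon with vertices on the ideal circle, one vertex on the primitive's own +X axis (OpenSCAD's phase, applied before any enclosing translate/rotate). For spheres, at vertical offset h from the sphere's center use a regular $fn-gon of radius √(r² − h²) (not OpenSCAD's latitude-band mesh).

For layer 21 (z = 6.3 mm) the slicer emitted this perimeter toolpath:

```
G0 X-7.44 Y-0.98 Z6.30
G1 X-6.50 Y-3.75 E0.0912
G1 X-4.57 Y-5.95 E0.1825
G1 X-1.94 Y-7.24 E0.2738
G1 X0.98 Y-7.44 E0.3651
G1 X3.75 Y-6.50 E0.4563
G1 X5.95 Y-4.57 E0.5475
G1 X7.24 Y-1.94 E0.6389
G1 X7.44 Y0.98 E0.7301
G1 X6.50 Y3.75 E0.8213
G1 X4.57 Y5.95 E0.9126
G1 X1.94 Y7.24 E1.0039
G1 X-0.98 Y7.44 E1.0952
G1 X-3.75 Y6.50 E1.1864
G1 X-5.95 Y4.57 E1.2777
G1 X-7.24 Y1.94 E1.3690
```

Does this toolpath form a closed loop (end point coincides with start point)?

Start point (G0): (-7.44, -0.98). End point (last G1): the path does not return to the start — open.

no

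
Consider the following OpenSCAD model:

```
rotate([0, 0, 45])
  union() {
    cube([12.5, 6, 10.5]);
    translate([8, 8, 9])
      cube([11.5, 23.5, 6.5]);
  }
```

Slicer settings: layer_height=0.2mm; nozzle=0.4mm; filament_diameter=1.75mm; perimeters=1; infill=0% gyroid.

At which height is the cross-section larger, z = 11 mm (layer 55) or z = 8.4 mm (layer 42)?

Layer 55 (z = 11): the cube does not reach this height (z outside [0, 10.5]); the 11.5×23.5 cube at (8, 8) contributes its full rectangle (area 270.25 mm²); Combining (union): only the 11.5×23.5 cube at (8, 8) is present, so the union is just that shape — area = 270.25 mm²; (whole slice rotated 45° about Z — lengths, areas and connectivity unchanged). So its area = 270.25 mm². Layer 42 (z = 8.4): the cube (footprint 12.5×6) is included at this height (area 75.00 mm²); the cube at (8, 8) is absent (z outside [9, 15.5]); Combining (union): only the 12.5×6 cube is present, so the union is just that shape — area = 75.00 mm²; (rotated 45° about Z; rotation is an isometry so areas/perimeters/island counts are preserved). So its area = 75.00 mm². Layer 55 is larger (270.25 vs 75.00 mm²).

layer 55 (z = 11 mm)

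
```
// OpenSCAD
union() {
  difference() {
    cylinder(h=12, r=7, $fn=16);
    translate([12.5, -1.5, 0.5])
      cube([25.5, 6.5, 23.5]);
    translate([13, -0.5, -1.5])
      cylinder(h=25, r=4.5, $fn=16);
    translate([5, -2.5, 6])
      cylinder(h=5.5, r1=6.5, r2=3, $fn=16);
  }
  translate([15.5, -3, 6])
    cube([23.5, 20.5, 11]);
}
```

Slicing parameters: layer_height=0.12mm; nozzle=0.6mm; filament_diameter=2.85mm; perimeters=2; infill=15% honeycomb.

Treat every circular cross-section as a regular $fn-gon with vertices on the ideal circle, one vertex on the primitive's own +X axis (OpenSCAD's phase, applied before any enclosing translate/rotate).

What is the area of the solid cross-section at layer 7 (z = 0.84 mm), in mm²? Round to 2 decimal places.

150.01 mm²

At z = 0.84 mm: the r=7 cylinder contributes a regular 16-gon of circumradius 7 (area = (16/2)·7.000²·sin(360°/16) = 150.01 mm²); the 25.5×6.5 cube at (12.5, -1.5) contributes its full rectangle (area 165.75 mm²); the r=4.5 cylinder at (13, -0.5) contributes a regular 16-gon of circumradius 4.5 (area = (16/2)·4.500²·sin(360°/16) = 61.99 mm²); the cone at (5, -2.5) is absent (z outside [6, 11.5]); Taking the first minus the rest: starting from the r=7 cylinder (150.01 mm²), the 25.5×6.5 cube at (12.5, -1.5) misses the remaining region (no effect); the r=4.5 cylinder at (13, -0.5) misses the remaining region (no effect) — area = 150.01 mm²; the cube at (15.5, -3) is absent (z outside [6, 17]); Merging all regions: only the result so far is present, so the union is just that shape — area = 150.01 mm². Overall, the cross-section is a single solid region. Net area = 150.01 mm².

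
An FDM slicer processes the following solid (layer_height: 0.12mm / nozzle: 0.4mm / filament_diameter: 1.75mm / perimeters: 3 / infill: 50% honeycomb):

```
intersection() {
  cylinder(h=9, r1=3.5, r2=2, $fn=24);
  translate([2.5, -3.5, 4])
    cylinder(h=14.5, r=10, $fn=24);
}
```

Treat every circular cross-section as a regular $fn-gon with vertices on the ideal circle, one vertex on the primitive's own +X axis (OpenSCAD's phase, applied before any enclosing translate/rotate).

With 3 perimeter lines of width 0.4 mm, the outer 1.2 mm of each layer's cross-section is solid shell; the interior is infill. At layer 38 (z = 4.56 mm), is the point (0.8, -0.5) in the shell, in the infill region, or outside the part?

At z = 4.56 mm: the cone: at t=0.507 of its height the radius interpolates to r₁+(r₂−r₁)t = 2.740, giving a regular 24-gon of that circumradius; the cylinder at (2.5, -3.5): section is a regular 24-gon, circumradius r=10; After intersecting: the cone lies inside the r=10 cylinder at (2.5, -3.5), so it is kept whole — 1 connected region. Overall, the cross-section is a single solid region. The nearest boundary edge runs (2.37, -1.37)→(1.94, -1.94); distance from the point to it = 1.78 mm. The point is inside the cross-section and 1.78 mm from the nearest boundary — more than the 1.2 mm shell width (3 × 0.4), so it's in the infill interior.

infill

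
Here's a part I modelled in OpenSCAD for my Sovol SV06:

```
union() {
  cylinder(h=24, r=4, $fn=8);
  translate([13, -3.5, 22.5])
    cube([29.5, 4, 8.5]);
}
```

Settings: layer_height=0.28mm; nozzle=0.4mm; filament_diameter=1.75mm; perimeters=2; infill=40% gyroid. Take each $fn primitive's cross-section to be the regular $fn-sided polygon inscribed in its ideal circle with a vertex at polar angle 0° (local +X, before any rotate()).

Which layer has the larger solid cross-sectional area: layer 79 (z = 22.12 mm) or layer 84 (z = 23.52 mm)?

layer 84 (z = 23.52 mm)

Layer 79 (z = 22.12): the cylinder: section is a regular 8-gon, circumradius r=4 (area = (8/2)·4.000²·sin(360°/8) = 45.25 mm²); the cube at (13, -3.5) is absent (z outside [22.5, 31]); Merging all regions: only the r=4 cylinder is present, so the union is just that shape — area = 45.25 mm². So its area = 45.25 mm². Layer 84 (z = 23.52): the r=4 cylinder gives a regular 8-gon of circumradius 4 (constant along its height) (area = (8/2)·4.000²·sin(360°/8) = 45.25 mm²); the cube at (13, -3.5) (footprint 29.5×4) is included at this height (area 118.00 mm²); Merging all regions: the 2 present regions are separate (no shared area or edge), so areas and boundary lengths simply add and each stays a separate island — area = 163.25 mm². So its area = 163.25 mm². Layer 84 is larger (163.25 vs 45.25 mm²).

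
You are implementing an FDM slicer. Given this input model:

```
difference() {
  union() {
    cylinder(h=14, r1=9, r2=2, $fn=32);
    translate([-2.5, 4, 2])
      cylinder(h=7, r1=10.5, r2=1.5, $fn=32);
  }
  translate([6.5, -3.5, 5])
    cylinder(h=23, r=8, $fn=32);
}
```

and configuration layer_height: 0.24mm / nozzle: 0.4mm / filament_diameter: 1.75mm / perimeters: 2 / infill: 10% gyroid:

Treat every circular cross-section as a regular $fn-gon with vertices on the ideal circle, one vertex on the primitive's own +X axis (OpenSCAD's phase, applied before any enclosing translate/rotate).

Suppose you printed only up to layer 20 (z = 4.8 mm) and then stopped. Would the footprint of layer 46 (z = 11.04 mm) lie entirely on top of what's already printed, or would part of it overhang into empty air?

entirely on top

Compare the two slices. At z = 4.8: the cone (r1=9→r2=2) has section circumradius 6.600 here — a regular 32-gon (area = (32/2)·6.600²·sin(360°/32) = 135.97 mm²); the cone at (-2.5, 4) (r1=10.5→r2=1.5) has section circumradius 6.900 here — a regular 32-gon (area = (32/2)·6.900²·sin(360°/32) = 148.61 mm²); Merging all regions: the regions partially overlap — summed areas 284.58 mm² minus the doubly-counted overlap 80.00 mm² gives 204.58 mm² — area = 204.58 mm²; the cylinder at (6.5, -3.5) is absent (z outside [5, 28]); Taking the first minus the rest: none of the subtracted shapes is present at this height, so the result so far is unchanged — area = 204.58 mm². At z = 11.04: the cone (r1=9→r2=2) has section circumradius 3.480 here — a regular 32-gon (area = (32/2)·3.480²·sin(360°/32) = 37.80 mm²); the cone at (-2.5, 4) is not intersected at this z (z outside [2, 9]); Combining (union): only the cone is present, so the union is just that shape — area = 37.80 mm²; the cylinder at (6.5, -3.5): section is a regular 32-gon, circumradius r=8 (area = (32/2)·8.000²·sin(360°/32) = 199.77 mm²); Taking the first minus the rest: starting from the result so far (37.80 mm²), the r=8 cylinder at (6.5, -3.5) partially overlaps it — only the 21.20 mm² overlap (of its 199.77 mm²) is removed, clipping the outline — area = 16.60 mm². Checking containment: the cross-section at z = 11.04 is a subset of the cross-section at z = 4.8.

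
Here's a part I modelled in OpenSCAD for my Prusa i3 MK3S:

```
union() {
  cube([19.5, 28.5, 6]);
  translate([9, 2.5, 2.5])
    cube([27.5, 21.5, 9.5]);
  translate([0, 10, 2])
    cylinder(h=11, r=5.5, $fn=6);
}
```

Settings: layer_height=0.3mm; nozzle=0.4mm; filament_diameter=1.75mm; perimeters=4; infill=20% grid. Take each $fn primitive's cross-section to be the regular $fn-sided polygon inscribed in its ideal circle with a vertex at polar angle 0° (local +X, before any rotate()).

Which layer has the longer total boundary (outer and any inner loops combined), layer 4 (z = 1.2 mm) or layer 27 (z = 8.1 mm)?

layer 27 (z = 8.1 mm)

Layer 4 (z = 1.2): the cube is present — its section is the full 19.5×28.5 rectangle (perimeter 96.00 mm); the cube at (9, 2.5) is absent (z outside [2.5, 12]); the cylinder at (0, 10) is not intersected at this z (z outside [2, 13]); Combining (union): only the 19.5×28.5 cube is present, so the union is just that shape — boundary = 96.00 mm. So its perimeter = 96.00 mm. Layer 27 (z = 8.1): the cube is absent (z outside [0, 6]); the cube at (9, 2.5) is present — its section is the full 27.5×21.5 rectangle (perimeter 98.00 mm); the r=5.5 cylinder at (0, 10) contributes a regular 6-gon of circumradius 5.5 (perimeter = 2·6·5.500·sin(180°/6) = 33.00 mm); Merging all regions: the 2 present regions are separate (no shared area or edge), so areas and boundary lengths simply add and each stays a separate island — boundary = 131.00 mm. So its perimeter = 131.00 mm. Layer 27 is larger (131.00 vs 96.00 mm).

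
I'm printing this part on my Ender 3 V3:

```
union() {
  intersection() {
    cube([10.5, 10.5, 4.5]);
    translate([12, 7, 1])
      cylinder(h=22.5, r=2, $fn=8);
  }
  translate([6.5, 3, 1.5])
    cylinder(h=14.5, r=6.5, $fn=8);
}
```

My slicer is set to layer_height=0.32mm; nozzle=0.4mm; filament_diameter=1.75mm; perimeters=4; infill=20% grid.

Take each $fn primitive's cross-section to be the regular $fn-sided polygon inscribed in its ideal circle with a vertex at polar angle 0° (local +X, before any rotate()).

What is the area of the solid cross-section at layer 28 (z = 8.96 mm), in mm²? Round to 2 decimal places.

At z = 8.96 mm: the cube is not intersected at this z (z outside [0, 4.5]); the r=2 cylinder at (12, 7) contributes a regular 8-gon of circumradius 2 (area = (8/2)·2.000²·sin(360°/8) = 11.31 mm²); Keeping only the common overlap: at least one operand is absent at this height, so nothing remains; the r=6.5 cylinder at (6.5, 3) contributes a regular 8-gon of circumradius 6.5 (area = (8/2)·6.500²·sin(360°/8) = 119.50 mm²); Combining (union): only the r=6.5 cylinder at (6.5, 3) is present, so the union is just that shape — area = 119.50 mm². Overall, the cross-section is a single solid region. Net area = 119.50 mm².

119.50 mm²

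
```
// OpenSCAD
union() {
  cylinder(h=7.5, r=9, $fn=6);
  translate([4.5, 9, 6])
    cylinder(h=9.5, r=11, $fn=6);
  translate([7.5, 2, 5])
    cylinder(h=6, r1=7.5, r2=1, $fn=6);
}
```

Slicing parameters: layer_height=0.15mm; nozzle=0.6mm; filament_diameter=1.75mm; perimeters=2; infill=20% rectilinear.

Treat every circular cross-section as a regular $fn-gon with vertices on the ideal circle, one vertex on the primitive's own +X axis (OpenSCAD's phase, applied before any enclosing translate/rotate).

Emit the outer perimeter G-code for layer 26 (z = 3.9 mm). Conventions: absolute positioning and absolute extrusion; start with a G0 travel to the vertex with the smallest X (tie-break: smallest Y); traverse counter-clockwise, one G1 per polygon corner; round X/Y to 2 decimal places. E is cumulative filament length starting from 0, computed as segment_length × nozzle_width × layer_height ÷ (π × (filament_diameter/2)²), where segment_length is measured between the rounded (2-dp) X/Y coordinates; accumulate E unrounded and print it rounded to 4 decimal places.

At z = 3.9 mm: the cylinder: section is a regular 6-gon, circumradius r=9; the cylinder at (4.5, 9) does not reach this height (z outside [6, 15.5]); the cone at (7.5, 2) does not reach this height (z outside [5, 11]); Merging all regions: only the r=9 cylinder is present, so the union is just that shape — 1 connected region. The outline is a single polygon with 6 vertices. Extrusion per mm of travel: 0.6 × 0.15 / (π × 0.875²) = 0.037418. Accumulating E over each segment gives final E = 2.0200.

G0 X-9.00 Y0.00 Z3.90
G1 X-4.50 Y-7.79 E0.3366
G1 X4.50 Y-7.79 E0.6734
G1 X9.00 Y0.00 E1.0100
G1 X4.50 Y7.79 E1.3466
G1 X-4.50 Y7.79 E1.6834
G1 X-9.00 Y0.00 E2.0200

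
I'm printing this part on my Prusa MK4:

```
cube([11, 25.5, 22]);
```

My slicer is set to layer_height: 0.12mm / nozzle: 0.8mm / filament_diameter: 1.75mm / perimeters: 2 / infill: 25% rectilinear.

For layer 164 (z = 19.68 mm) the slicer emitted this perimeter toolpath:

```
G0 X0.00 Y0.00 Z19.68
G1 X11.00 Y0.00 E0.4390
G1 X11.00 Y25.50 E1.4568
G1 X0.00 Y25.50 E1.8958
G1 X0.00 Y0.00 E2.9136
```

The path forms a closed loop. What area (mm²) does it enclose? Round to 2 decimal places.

Apply the shoelace formula to the sequence of (X, Y) vertices; enclosed area = 280.50 mm².

280.50 mm²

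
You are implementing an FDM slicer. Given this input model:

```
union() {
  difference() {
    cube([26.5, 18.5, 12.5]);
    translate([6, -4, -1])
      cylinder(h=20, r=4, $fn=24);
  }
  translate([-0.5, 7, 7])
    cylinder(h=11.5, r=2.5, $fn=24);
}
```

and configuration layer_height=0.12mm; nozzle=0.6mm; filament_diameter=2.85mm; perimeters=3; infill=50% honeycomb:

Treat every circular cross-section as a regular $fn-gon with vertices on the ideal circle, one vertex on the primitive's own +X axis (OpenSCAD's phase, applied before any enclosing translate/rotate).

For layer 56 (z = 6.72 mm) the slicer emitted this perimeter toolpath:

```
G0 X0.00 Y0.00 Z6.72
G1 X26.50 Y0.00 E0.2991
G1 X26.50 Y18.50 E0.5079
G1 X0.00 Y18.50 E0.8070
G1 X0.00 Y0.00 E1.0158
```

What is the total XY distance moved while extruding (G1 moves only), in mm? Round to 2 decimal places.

Sum the Euclidean lengths of each G1 segment: total = 90.00 mm.

90.00 mm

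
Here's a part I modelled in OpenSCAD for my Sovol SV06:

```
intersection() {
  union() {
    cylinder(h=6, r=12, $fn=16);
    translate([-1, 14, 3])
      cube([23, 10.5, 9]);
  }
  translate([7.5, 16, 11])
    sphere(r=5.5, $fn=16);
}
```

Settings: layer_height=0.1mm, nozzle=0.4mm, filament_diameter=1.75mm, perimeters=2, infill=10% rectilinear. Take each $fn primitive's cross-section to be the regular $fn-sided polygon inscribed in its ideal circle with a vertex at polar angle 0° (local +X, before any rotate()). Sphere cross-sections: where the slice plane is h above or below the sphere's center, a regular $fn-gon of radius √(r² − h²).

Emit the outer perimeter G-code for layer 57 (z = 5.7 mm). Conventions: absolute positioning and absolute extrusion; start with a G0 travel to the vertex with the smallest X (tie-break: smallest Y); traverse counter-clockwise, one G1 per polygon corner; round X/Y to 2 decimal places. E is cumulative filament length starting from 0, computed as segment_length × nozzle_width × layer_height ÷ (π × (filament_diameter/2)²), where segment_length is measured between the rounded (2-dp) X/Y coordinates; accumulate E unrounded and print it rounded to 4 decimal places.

At z = 5.7 mm: the r=12 cylinder contributes a regular 16-gon of circumradius 12; the cube at (-1, 14) is present — its section is the full 23×10.5 rectangle; Taking the union: the 2 present regions are separate (no shared area or edge), so areas and boundary lengths simply add and each stays a separate island — 2 connected regions; the r=5.5 sphere at (7.5, 16) slices to a regular 16-gon of circumradius 1.470 (√(r²−h²) with h=5.3 from center); After intersecting: the r=5.5 sphere at (7.5, 16) lies inside that combined region, so the common part is the r=5.5 sphere at (7.5, 16) itself — 1 connected region. The outline is a single polygon with 16 vertices. Extrusion per mm of travel: 0.4 × 0.1 / (π × 0.875²) = 0.016630. Accumulating E over each segment gives final E = 0.1527.

G0 X6.03 Y16.00 Z5.70
G1 X6.14 Y15.44 E0.0095
G1 X6.46 Y14.96 E0.0191
G1 X6.94 Y14.64 E0.0287
G1 X7.50 Y14.53 E0.0382
G1 X8.06 Y14.64 E0.0477
G1 X8.54 Y14.96 E0.0573
G1 X8.86 Y15.44 E0.0668
G1 X8.97 Y16.00 E0.0763
G1 X8.86 Y16.56 E0.0858
G1 X8.54 Y17.04 E0.0954
G1 X8.06 Y17.36 E0.1050
G1 X7.50 Y17.47 E0.1145
G1 X6.94 Y17.36 E0.1240
G1 X6.46 Y17.04 E0.1336
G1 X6.14 Y16.56 E0.1432
G1 X6.03 Y16.00 E0.1527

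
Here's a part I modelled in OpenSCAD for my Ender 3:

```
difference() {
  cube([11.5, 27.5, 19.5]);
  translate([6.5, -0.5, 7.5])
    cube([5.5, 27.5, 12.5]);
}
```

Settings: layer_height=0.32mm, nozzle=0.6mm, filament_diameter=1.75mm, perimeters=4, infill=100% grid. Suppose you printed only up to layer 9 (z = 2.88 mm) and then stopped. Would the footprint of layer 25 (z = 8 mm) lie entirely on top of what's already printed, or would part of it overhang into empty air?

entirely on top

Compare the two slices. At z = 2.88: the cube is present — its section is the full 11.5×27.5 rectangle (area 316.25 mm²); the cube at (6.5, -0.5) is not intersected at this z (z outside [7.5, 20]); After the difference (first − rest): none of the subtracted shapes is present at this height, so the 11.5×27.5 cube is unchanged — area = 316.25 mm². At z = 8: the cube (footprint 11.5×27.5) is included at this height (area 316.25 mm²); the 5.5×27.5 cube at (6.5, -0.5) contributes its full rectangle (area 151.25 mm²); Taking the first minus the rest: starting from the 11.5×27.5 cube (316.25 mm²), the 5.5×27.5 cube at (6.5, -0.5) partially overlaps it — only the 135.00 mm² overlap (of its 151.25 mm²) is removed, clipping the outline — area = 181.25 mm². Checking containment: the cross-section at z = 8 is a subset of the cross-section at z = 2.88.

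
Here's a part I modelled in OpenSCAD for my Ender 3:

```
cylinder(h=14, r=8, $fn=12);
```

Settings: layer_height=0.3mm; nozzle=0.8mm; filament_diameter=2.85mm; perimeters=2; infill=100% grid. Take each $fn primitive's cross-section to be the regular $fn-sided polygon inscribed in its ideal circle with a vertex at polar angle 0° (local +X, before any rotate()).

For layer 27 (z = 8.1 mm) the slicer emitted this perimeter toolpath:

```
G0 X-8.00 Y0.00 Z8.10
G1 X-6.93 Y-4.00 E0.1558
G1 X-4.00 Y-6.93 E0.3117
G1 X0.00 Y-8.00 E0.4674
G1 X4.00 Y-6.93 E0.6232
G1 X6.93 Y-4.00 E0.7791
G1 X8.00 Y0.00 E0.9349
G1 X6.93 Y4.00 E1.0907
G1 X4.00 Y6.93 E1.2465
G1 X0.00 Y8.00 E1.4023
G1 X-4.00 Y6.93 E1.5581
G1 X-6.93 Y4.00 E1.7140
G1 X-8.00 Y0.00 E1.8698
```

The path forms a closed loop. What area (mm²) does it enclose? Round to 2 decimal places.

192.05 mm²

Apply the shoelace formula to the sequence of (X, Y) vertices; enclosed area = 192.05 mm².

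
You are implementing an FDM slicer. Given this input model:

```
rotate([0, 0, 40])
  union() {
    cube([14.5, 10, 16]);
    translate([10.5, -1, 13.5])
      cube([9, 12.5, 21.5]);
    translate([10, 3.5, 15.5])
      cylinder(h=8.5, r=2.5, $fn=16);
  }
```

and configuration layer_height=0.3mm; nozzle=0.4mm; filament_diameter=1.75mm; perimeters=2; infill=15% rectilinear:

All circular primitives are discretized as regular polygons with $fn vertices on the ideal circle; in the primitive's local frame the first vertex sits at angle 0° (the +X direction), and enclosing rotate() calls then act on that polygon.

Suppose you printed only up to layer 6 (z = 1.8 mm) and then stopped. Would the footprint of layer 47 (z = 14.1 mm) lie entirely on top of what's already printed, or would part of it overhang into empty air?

Compare the two slices. At z = 1.8: the cube (footprint 14.5×10) is included at this height (area 145.00 mm²); the cube at (10.5, -1) is absent (z outside [13.5, 35]); the cylinder at (10, 3.5) does not reach this height (z outside [15.5, 24]); Merging all regions: only the 14.5×10 cube is present, so the union is just that shape — area = 145.00 mm²; (rotated 40° about Z; rotation is an isometry so areas/perimeters/island counts are preserved). At z = 14.1: the cube (footprint 14.5×10) is included at this height (area 145.00 mm²); the cube at (10.5, -1) (footprint 9×12.5) is included at this height (area 112.50 mm²); the cylinder at (10, 3.5) is not intersected at this z (z outside [15.5, 24]); Combining (union): the regions partially overlap — summed areas 257.50 mm² minus the doubly-counted overlap 40.00 mm² gives 217.50 mm² — area = 217.50 mm²; (rotated 40° about Z; rotation is an isometry so areas/perimeters/island counts are preserved). Checking containment: at z = 14.1 the cross-section extends beyond the z = 1.8 cross-section by about 72.50 mm².

part overhangs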